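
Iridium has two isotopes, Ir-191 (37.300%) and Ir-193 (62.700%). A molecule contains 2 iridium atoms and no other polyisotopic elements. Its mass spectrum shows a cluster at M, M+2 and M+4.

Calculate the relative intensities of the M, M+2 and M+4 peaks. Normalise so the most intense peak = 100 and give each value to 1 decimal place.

29.7 : 100.0 : 84.0

The 2 Ir atoms are independent, so intensities follow the terms of (0.37300 + 0.62700)^2.
P(M) = 0.37300^2 = 0.139129
P(M+2) = 2 × 0.37300^1 × 0.62700^1 = 0.467742
P(M+4) = 0.62700^2 = 0.393129
The M+2 peak is largest (0.467742); scaling to 100 gives 29.7 : 100.0 : 84.0.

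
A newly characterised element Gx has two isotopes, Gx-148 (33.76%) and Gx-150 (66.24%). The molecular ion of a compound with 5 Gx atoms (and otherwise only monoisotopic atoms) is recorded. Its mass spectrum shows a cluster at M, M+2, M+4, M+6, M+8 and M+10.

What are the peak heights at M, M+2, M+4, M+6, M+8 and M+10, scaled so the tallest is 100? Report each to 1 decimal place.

1.3 : 13.0 : 51.0 : 100.0 : 98.1 : 38.5

The 5 Gx atoms are independent, so intensities follow the terms of (0.3376 + 0.6624)^5.
P(M) = 0.3376^5 = 0.004385
P(M+2) = 5 × 0.3376^4 × 0.6624^1 = 0.043023
P(M+4) = 10 × 0.3376^3 × 0.6624^2 = 0.168829
P(M+6) = 10 × 0.3376^2 × 0.6624^3 = 0.331258
P(M+8) = 5 × 0.3376^1 × 0.6624^4 = 0.324978
P(M+10) = 0.6624^5 = 0.127527
The M+6 peak is largest (0.331258); scaling to 100 gives 1.3 : 13.0 : 51.0 : 100.0 : 98.1 : 38.5.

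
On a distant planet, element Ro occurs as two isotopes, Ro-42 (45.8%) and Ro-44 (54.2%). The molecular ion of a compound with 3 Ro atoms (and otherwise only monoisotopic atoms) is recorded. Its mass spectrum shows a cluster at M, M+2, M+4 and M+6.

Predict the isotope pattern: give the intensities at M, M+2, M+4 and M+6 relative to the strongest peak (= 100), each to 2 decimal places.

23.80 : 84.50 : 100.00 : 39.45

Expanding (0.458 + 0.542)^3:
P(M) = 0.458^3 = 0.096072
P(M+2) = 3 × 0.458^2 × 0.542^1 = 0.341076
P(M+4) = 3 × 0.458^1 × 0.542^2 = 0.403632
P(M+6) = 0.542^3 = 0.159220
The M+4 peak is largest (0.403632); scaling to 100 gives 23.80 : 84.50 : 100.00 : 39.45.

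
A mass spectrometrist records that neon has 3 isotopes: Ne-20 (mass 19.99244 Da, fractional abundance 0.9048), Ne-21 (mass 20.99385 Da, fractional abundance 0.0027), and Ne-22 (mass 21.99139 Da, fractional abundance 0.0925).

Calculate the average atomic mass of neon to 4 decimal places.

20.1800 Da

The abundance-weighted mean is 0.9048 × 19.99244 + 0.0027 × 20.99385 + 0.0925 × 21.99139
= 18.089160 + 0.056683 + 2.034204 = 20.180047 Da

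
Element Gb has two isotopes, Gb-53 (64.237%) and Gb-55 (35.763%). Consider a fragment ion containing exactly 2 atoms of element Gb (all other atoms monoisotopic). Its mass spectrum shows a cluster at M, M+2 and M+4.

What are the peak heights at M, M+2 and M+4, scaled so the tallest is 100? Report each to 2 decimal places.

89.81 : 100.00 : 27.84

Each Gb atom is independently Gb-53 (p = 0.64237) or Gb-55 (q = 0.35763); the cluster is the binomial expansion (p + q)^2.
P(M) = 0.64237^2 = 0.412639
P(M+2) = 2 × 0.64237^1 × 0.35763^1 = 0.459462
P(M+4) = 0.35763^2 = 0.127899
The M+2 peak is largest (0.459462); scaling to 100 gives 89.81 : 100.00 : 27.84.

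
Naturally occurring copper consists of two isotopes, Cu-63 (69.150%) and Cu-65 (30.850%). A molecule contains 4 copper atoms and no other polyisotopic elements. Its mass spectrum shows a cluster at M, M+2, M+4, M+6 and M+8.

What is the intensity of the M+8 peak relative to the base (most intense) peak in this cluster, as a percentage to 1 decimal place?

Term probabilities: M 0.2286, M+2 0.4080, M+4 0.2731, M+6 0.0812, M+8 0.0091. Base peak = M+2.
P(M+2) = C(4,1) × 0.69150^3 × 0.30850^1 = 4 × 0.33065611 × 0.3085 = 0.408030 (base)
P(M+8) = C(4,4) × 0.69150^0 × 0.30850^4 = 1 × 1.0000 × 0.00905776 = 0.009058
Relative intensity = 0.009058 / 0.408030 × 100 = 2.2

2.2%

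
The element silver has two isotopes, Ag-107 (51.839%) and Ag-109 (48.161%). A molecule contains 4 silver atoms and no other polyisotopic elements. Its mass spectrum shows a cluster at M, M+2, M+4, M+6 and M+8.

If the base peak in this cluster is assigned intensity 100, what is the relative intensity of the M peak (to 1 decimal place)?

Term probabilities: M 0.0722, M+2 0.2684, M+4 0.3740, M+6 0.2316, M+8 0.0538. Base peak = M+4.
P(M+4) = C(4,2) × 0.51839^2 × 0.48161^2 = 6 × 0.26872819 × 0.23194819 = 0.373986 (base)
P(M) = C(4,0) × 0.51839^4 × 0.48161^0 = 1 × 0.07221484 × 1.0000 = 0.072215
Relative intensity = 0.072215 / 0.373986 × 100 = 19.3

19.3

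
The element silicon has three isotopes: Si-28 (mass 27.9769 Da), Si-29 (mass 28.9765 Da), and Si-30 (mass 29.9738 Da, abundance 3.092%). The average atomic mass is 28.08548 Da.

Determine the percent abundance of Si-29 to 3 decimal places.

The remaining 96.908% is split between Si-28 (fraction x) and Si-29 (fraction 0.96908 − x).
Substituting: 27.9769x + 28.9765(0.96908 − x) = 27.158690104
(27.9769 − 28.9765)x = -0.921856516  ⇒  x = 0.92223, y = 0.04685
Si-28: 92.223%, Si-29: 4.685%.

4.685%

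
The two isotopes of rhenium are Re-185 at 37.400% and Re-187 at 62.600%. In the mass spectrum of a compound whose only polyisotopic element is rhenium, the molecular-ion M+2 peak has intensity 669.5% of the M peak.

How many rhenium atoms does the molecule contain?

4

The M+2/M ratio from n Re atoms is n · q/p = n · 0.62600/0.37400.
n = 6.695 × 0.37400/0.62600 = 4.00 ≈ 4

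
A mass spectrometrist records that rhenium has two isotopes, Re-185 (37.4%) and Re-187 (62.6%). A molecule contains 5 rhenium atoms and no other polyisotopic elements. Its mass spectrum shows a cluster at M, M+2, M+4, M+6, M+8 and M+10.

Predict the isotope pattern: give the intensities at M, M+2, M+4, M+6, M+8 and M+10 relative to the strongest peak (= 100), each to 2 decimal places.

Each Re atom is independently Re-185 (p = 0.374) or Re-187 (q = 0.626); the cluster is the binomial expansion (p + q)^5.
P(M) = 0.374^5 = 0.007317
P(M+2) = 5 × 0.374^4 × 0.626^1 = 0.061239
P(M+4) = 10 × 0.374^3 × 0.626^2 = 0.205005
P(M+6) = 10 × 0.374^2 × 0.626^3 = 0.343136
P(M+8) = 5 × 0.374^1 × 0.626^4 = 0.287170
P(M+10) = 0.626^5 = 0.096133
The M+6 peak is largest (0.343136); scaling to 100 gives 2.13 : 17.85 : 59.74 : 100.00 : 83.69 : 28.02.

2.13 : 17.85 : 59.74 : 100.00 : 83.69 : 28.02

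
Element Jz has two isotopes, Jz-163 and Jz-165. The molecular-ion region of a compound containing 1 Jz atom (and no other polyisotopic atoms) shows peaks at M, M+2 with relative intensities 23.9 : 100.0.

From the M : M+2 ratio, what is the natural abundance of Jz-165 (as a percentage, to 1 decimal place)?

Write p for the Jz-163 fraction. I(M+2)/I(M) = [C(1,1)·p^0·(1−p)] / p^1 = 1·(1−p)/p = 100.0/23.9 = 4.1841
(1−p)/p = 4.1841/1 = 4.1841  ⇒  p = 1/(1 + 4.1841) = 0.1929
Jz-163: 19.3%, Jz-165: 80.7%.

80.7%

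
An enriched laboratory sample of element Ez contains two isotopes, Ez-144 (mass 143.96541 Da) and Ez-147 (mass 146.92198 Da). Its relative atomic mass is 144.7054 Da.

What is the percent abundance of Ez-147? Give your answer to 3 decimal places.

25.029%

With x = fraction of Ez-144 (so Ez-147 is 1 − x):
143.96541·x + 146.92198·(1 − x) = 144.7054
(143.96541 − 146.92198)·x = 144.7054 − 146.92198
x = -2.21658 / -2.95657 = 0.74971 → 74.971% Ez-144, 25.029% Ez-147.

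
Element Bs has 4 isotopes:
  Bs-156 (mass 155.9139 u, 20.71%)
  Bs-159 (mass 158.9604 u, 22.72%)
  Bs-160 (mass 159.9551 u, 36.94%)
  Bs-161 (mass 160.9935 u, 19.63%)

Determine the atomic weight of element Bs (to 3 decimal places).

159.096 u

Weight each isotope mass by its fractional abundance: 0.2071 × 155.9139 + 0.2272 × 158.9604 + 0.3694 × 159.9551 + 0.1963 × 160.9935
= 32.28977 + 36.11580 + 59.08741 + 31.60302 = 159.09600 u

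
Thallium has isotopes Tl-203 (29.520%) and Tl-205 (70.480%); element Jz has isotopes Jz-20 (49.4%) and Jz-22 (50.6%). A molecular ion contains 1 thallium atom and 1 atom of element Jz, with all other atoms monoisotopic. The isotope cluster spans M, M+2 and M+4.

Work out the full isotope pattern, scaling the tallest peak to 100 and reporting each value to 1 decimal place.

29.3 : 100.0 : 71.7

Thallium pattern (n=1): 0.2952 : 0.7048
Element Jz pattern (n=1): 0.4940 : 0.5060
Convolve the two distributions (both contribute in 2-u steps):
  M: 0.2952×0.4940 = 0.145829
  M+2: 0.2952×0.5060 + 0.7048×0.4940 = 0.497542
  M+4: 0.7048×0.5060 = 0.356629
Scale to base peak (0.497542) = 100: 29.3 : 100.0 : 71.7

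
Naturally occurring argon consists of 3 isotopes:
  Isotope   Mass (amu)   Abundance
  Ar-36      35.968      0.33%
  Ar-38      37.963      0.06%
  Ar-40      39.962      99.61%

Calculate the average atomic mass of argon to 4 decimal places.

Weight each isotope mass by its fractional abundance: 0.0033 × 35.968 + 0.0006 × 37.963 + 0.9961 × 39.962
= 0.11869 + 0.02278 + 39.80615 = 39.94762 amu

39.9476 amu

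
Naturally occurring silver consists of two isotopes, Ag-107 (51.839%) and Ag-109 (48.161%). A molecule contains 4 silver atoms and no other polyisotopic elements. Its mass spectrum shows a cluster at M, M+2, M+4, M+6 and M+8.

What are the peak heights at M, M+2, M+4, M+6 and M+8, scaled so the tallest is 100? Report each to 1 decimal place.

Expanding (0.51839 + 0.48161)^4:
P(M) = 0.51839^4 = 0.072215
P(M+2) = 4 × 0.51839^3 × 0.48161^1 = 0.268365
P(M+4) = 6 × 0.51839^2 × 0.48161^2 = 0.373986
P(M+6) = 4 × 0.51839^1 × 0.48161^3 = 0.231634
P(M+8) = 0.48161^4 = 0.053800
The M+4 peak is largest (0.373986); scaling to 100 gives 19.3 : 71.8 : 100.0 : 61.9 : 14.4.

19.3 : 71.8 : 100.0 : 61.9 : 14.4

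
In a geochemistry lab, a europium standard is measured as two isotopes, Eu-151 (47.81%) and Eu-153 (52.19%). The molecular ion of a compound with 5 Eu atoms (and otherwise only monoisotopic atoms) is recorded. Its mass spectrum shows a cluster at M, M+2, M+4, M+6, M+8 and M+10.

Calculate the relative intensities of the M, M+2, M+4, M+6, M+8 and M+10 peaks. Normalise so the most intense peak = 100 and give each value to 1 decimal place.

7.7 : 42.0 : 91.6 : 100.0 : 54.6 : 11.9

Each Eu atom is independently Eu-151 (p = 0.4781) or Eu-153 (q = 0.5219); the cluster is the binomial expansion (p + q)^5.
P(M) = 0.4781^5 = 0.024980
P(M+2) = 5 × 0.4781^4 × 0.5219^1 = 0.136343
P(M+4) = 10 × 0.4781^3 × 0.5219^2 = 0.297667
P(M+6) = 10 × 0.4781^2 × 0.5219^3 = 0.324937
P(M+8) = 5 × 0.4781^1 × 0.5219^4 = 0.177353
P(M+10) = 0.5219^5 = 0.038720
The M+6 peak is largest (0.324937); scaling to 100 gives 7.7 : 42.0 : 91.6 : 100.0 : 54.6 : 11.9.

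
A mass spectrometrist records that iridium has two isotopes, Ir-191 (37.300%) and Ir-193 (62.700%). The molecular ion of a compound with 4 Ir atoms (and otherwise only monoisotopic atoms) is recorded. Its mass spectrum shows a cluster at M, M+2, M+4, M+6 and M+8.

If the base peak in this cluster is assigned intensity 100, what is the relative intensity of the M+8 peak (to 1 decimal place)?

42.0

(0.37300 + 0.62700)^4 gives M 0.0194, M+2 0.1302, M+4 0.3282, M+6 0.3678, M+8 0.1546; the largest is M+6.
P(M+6) = C(4,3) × 0.37300^1 × 0.62700^3 = 4 × 0.3730 × 0.24649188 = 0.367766 (base)
P(M+8) = C(4,4) × 0.37300^0 × 0.62700^4 = 1 × 1.0000 × 0.15455041 = 0.154550
Relative intensity = 0.154550 / 0.367766 × 100 = 42.0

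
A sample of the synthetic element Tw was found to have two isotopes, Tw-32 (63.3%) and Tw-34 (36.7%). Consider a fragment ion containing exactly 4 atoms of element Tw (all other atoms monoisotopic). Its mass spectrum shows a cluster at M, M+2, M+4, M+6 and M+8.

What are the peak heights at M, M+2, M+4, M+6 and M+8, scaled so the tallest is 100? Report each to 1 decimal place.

Expanding (0.633 + 0.367)^4:
P(M) = 0.633^4 = 0.160552
P(M+2) = 4 × 0.633^3 × 0.367^1 = 0.372338
P(M+4) = 6 × 0.633^2 × 0.367^2 = 0.323810
P(M+6) = 4 × 0.633^1 × 0.367^3 = 0.125159
P(M+8) = 0.367^4 = 0.018141
The M+2 peak is largest (0.372338); scaling to 100 gives 43.1 : 100.0 : 87.0 : 33.6 : 4.9.

43.1 : 100.0 : 87.0 : 33.6 : 4.9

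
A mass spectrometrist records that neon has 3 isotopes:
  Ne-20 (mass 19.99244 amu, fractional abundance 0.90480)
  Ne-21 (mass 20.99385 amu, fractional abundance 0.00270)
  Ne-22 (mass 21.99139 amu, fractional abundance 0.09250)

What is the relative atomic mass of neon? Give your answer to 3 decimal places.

The abundance-weighted mean is 0.90480 × 19.99244 + 0.00270 × 20.99385 + 0.09250 × 21.99139
= 18.089160 + 0.056683 + 2.034204 = 20.180047 amu

20.180 amu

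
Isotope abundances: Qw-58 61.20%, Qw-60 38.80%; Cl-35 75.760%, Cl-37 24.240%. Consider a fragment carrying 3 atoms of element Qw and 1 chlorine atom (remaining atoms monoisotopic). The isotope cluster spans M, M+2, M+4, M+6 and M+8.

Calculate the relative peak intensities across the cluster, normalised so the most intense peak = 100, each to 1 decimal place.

Element Qw pattern (n=3): 0.22922093 : 0.43596922 : 0.27639878 : 0.05841107
Chlorine pattern (n=1): 0.7576 : 0.2424
Convolve the two distributions (both contribute in 2-u steps):
  M: 0.22922093×0.7576 = 0.173658
  M+2: 0.22922093×0.2424 + 0.43596922×0.7576 = 0.385853
  M+4: 0.43596922×0.2424 + 0.27639878×0.7576 = 0.315079
  M+6: 0.27639878×0.2424 + 0.05841107×0.7576 = 0.111251
  M+8: 0.05841107×0.2424 = 0.014159
Scale to base peak (0.385853) = 100: 45.0 : 100.0 : 81.7 : 28.8 : 3.7

45.0 : 100.0 : 81.7 : 28.8 : 3.7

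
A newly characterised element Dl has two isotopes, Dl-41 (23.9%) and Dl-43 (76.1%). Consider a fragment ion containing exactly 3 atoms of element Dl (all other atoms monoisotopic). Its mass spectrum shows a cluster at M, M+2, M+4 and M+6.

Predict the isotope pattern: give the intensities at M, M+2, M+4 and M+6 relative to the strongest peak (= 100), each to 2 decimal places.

3.10 : 29.59 : 94.22 : 100.00

Expanding (0.239 + 0.761)^3:
P(M) = 0.239^3 = 0.013652
P(M+2) = 3 × 0.239^2 × 0.761^1 = 0.130407
P(M+4) = 3 × 0.239^1 × 0.761^2 = 0.415230
P(M+6) = 0.761^3 = 0.440711
The M+6 peak is largest (0.440711); scaling to 100 gives 3.10 : 29.59 : 94.22 : 100.00.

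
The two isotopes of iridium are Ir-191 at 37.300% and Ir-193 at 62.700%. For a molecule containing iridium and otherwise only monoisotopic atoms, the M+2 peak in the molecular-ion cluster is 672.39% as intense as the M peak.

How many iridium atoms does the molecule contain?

4

With n Ir atoms, P(M+2)/P(M) = C(n,1)·p^(n−1)q / p^n = n·q/p = n · 0.62700/0.37300.
n = 6.7239 × 0.37300/0.62700 = 4.00 ≈ 4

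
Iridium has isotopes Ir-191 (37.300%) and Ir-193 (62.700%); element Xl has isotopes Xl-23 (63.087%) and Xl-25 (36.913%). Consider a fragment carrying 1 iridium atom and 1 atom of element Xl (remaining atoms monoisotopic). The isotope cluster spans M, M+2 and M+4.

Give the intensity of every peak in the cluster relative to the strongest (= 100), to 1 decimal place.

44.1 : 100.0 : 43.4

Iridium pattern (n=1): 0.3730 : 0.6270
Element Xl pattern (n=1): 0.63087 : 0.36913
Convolve the two distributions (both contribute in 2-u steps):
  M: 0.3730×0.63087 = 0.235315
  M+2: 0.3730×0.36913 + 0.6270×0.63087 = 0.533241
  M+4: 0.6270×0.36913 = 0.231445
Scale to base peak (0.533241) = 100: 44.1 : 100.0 : 43.4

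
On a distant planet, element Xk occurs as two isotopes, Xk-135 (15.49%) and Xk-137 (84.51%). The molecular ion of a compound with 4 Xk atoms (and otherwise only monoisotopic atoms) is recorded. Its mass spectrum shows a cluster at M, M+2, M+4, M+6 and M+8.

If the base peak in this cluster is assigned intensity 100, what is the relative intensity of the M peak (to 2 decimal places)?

Binomial terms of (0.1549 + 0.8451)^4: M 0.0006, M+2 0.0126, M+4 0.1028, M+6 0.3740, M+8 0.5101 → M+8 is the base peak.
P(M+8) = C(4,4) × 0.1549^0 × 0.8451^4 = 1 × 1.0000 × 0.51007308 = 0.510073 (base)
P(M) = C(4,0) × 0.1549^4 × 0.8451^0 = 1 × 0.00057571 × 1.0000 = 0.000576
Relative intensity = 0.000576 / 0.510073 × 100 = 0.11

0.11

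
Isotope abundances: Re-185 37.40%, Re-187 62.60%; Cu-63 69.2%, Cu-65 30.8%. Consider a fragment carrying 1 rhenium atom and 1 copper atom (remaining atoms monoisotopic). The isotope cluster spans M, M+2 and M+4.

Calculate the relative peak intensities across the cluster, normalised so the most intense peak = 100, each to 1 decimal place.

Rhenium pattern (n=1): 0.3740 : 0.6260
Copper pattern (n=1): 0.6920 : 0.3080
Convolve the two distributions (both contribute in 2-u steps):
  M: 0.3740×0.6920 = 0.258808
  M+2: 0.3740×0.3080 + 0.6260×0.6920 = 0.548384
  M+4: 0.6260×0.3080 = 0.192808
Scale to base peak (0.548384) = 100: 47.2 : 100.0 : 35.2

47.2 : 100.0 : 35.2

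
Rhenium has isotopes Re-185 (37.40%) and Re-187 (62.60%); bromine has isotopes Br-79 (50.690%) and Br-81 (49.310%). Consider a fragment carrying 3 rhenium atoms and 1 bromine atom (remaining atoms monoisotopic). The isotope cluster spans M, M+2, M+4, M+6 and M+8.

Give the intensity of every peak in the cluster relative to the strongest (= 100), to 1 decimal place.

Rhenium pattern (n=3): 0.05231362 : 0.26268713 : 0.43968487 : 0.24531438
Bromine pattern (n=1): 0.5069 : 0.4931
Convolve the two distributions (both contribute in 2-u steps):
  M: 0.05231362×0.5069 = 0.026518
  M+2: 0.05231362×0.4931 + 0.26268713×0.5069 = 0.158952
  M+4: 0.26268713×0.4931 + 0.43968487×0.5069 = 0.352407
  M+6: 0.43968487×0.4931 + 0.24531438×0.5069 = 0.341158
  M+8: 0.24531438×0.4931 = 0.120965
Scale to base peak (0.352407) = 100: 7.5 : 45.1 : 100.0 : 96.8 : 34.3

7.5 : 45.1 : 100.0 : 96.8 : 34.3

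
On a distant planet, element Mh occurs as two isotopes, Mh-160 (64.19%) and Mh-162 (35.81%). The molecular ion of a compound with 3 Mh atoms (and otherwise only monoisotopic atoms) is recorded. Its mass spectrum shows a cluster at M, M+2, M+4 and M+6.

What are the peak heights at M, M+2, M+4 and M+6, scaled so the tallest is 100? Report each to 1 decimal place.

59.8 : 100.0 : 55.8 : 10.4

Expanding (0.6419 + 0.3581)^3:
P(M) = 0.6419^3 = 0.264486
P(M+2) = 3 × 0.6419^2 × 0.3581^1 = 0.442650
P(M+4) = 3 × 0.6419^1 × 0.3581^2 = 0.246943
P(M+6) = 0.3581^3 = 0.045921
The M+2 peak is largest (0.442650); scaling to 100 gives 59.8 : 100.0 : 55.8 : 10.4.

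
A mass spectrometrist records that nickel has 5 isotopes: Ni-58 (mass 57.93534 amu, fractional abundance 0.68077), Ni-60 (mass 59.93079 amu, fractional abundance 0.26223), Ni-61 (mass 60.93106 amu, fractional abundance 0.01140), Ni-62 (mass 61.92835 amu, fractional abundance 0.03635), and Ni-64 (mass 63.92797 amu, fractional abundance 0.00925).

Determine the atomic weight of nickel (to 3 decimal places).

58.693 amu

Average mass = Σ (abundance × isotope mass) = 0.68077 × 57.93534 + 0.26223 × 59.93079 + 0.01140 × 60.93106 + 0.03635 × 61.92835 + 0.00925 × 63.92797
= 39.440641 + 15.715651 + 0.694614 + 2.251096 + 0.591334 = 58.693336 amu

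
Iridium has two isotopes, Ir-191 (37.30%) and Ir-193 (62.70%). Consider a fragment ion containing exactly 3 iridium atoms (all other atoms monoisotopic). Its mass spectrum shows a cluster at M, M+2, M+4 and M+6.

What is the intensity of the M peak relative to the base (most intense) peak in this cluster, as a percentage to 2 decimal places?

Term probabilities: M 0.0519, M+2 0.2617, M+4 0.4399, M+6 0.2465. Base peak = M+4.
P(M+4) = C(3,2) × 0.3730^1 × 0.6270^2 = 3 × 0.3730 × 0.393129 = 0.439911 (base)
P(M) = C(3,0) × 0.3730^3 × 0.6270^0 = 1 × 0.05189512 × 1.0000 = 0.051895
Relative intensity = 0.051895 / 0.439911 × 100 = 11.80

11.80%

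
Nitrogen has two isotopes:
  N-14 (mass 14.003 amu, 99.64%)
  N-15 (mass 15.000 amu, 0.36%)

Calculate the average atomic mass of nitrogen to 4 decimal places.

14.0066 amu

Weight each isotope mass by its fractional abundance: 0.9964 × 14.003 + 0.0036 × 15.000
= 13.95259 + 0.05400 = 14.00659 amu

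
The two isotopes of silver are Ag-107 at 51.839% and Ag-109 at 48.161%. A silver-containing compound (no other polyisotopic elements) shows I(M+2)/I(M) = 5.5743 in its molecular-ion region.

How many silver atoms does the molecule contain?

6

For n independent Ag atoms, I(M+2)/I(M) = n · (abundance Ag-109) / (abundance Ag-107) = n · 0.48161/0.51839.
n = 5.5743 × 0.51839/0.48161 = 6.00 ≈ 6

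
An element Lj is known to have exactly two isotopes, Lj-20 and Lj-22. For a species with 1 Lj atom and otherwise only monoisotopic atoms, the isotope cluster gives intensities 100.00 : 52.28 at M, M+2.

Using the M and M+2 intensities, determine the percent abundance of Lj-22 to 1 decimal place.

Write p for the Lj-20 fraction. I(M+2)/I(M) = [C(1,1)·p^0·(1−p)] / p^1 = 1·(1−p)/p = 52.28/100.00 = 0.5228
(1−p)/p = 0.5228/1 = 0.5228  ⇒  p = 1/(1 + 0.5228) = 0.6567
Lj-20: 65.7%, Lj-22: 34.3%.

34.3%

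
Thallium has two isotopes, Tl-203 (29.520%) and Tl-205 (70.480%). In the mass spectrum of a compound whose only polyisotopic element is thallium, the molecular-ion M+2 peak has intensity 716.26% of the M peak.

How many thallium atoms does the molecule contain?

The M+2/M ratio from n Tl atoms is n · q/p = n · 0.70480/0.29520.
n = 7.1626 × 0.29520/0.70480 = 3.00 ≈ 3

3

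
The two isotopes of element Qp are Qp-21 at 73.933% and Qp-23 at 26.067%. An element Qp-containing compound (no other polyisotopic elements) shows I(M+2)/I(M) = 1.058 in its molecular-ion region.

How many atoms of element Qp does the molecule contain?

The M+2/M ratio from n Qp atoms is n · q/p = n · 0.26067/0.73933.
n = 1.058 × 0.73933/0.26067 = 3.00 ≈ 3

3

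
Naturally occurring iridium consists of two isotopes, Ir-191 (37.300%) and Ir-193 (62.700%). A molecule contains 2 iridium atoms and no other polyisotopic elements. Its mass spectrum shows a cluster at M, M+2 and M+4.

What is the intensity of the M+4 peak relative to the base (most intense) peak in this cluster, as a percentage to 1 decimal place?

Term probabilities: M 0.1391, M+2 0.4677, M+4 0.3931. Base peak = M+2.
P(M+2) = C(2,1) × 0.37300^1 × 0.62700^1 = 2 × 0.3730 × 0.6270 = 0.467742 (base)
P(M+4) = C(2,2) × 0.37300^0 × 0.62700^2 = 1 × 1.0000 × 0.393129 = 0.393129
Relative intensity = 0.393129 / 0.467742 × 100 = 84.0

84.0%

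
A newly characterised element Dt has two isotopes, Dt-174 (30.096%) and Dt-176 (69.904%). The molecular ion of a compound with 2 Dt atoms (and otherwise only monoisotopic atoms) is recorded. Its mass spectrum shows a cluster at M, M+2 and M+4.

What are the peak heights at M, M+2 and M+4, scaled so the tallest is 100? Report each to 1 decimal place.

Expanding (0.30096 + 0.69904)^2:
P(M) = 0.30096^2 = 0.090577
P(M+2) = 2 × 0.30096^1 × 0.69904^1 = 0.420766
P(M+4) = 0.69904^2 = 0.488657
The M+4 peak is largest (0.488657); scaling to 100 gives 18.5 : 86.1 : 100.0.

18.5 : 86.1 : 100.0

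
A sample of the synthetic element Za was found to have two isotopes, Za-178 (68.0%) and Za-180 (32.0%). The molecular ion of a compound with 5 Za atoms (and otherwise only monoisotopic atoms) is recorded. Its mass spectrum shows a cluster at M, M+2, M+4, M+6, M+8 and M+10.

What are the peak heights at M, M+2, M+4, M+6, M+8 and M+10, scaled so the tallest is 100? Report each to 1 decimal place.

42.5 : 100.0 : 94.1 : 44.3 : 10.4 : 1.0

Expanding (0.680 + 0.320)^5:
P(M) = 0.680^5 = 0.145393
P(M+2) = 5 × 0.680^4 × 0.320^1 = 0.342102
P(M+4) = 10 × 0.680^3 × 0.320^2 = 0.321978
P(M+6) = 10 × 0.680^2 × 0.320^3 = 0.151519
P(M+8) = 5 × 0.680^1 × 0.320^4 = 0.035652
P(M+10) = 0.320^5 = 0.003355
The M+2 peak is largest (0.342102); scaling to 100 gives 42.5 : 100.0 : 94.1 : 44.3 : 10.4 : 1.0.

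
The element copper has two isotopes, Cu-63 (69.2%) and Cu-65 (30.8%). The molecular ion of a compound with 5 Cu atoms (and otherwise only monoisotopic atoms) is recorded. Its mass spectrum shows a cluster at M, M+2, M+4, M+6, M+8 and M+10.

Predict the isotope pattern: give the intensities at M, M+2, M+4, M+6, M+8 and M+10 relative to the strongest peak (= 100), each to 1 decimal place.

44.9 : 100.0 : 89.0 : 39.6 : 8.8 : 0.8

The 5 Cu atoms are independent, so intensities follow the terms of (0.692 + 0.308)^5.
P(M) = 0.692^5 = 0.158683
P(M+2) = 5 × 0.692^4 × 0.308^1 = 0.353139
P(M+4) = 10 × 0.692^3 × 0.308^2 = 0.314355
P(M+6) = 10 × 0.692^2 × 0.308^3 = 0.139915
P(M+8) = 5 × 0.692^1 × 0.308^4 = 0.031137
P(M+10) = 0.308^5 = 0.002772
The M+2 peak is largest (0.353139); scaling to 100 gives 44.9 : 100.0 : 89.0 : 39.6 : 8.8 : 0.8.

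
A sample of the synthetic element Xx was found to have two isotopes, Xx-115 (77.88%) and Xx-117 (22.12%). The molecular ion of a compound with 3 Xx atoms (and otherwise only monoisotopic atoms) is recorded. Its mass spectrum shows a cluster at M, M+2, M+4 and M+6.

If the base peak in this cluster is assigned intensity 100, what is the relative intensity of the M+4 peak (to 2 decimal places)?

Binomial terms of (0.7788 + 0.2212)^3: M 0.4724, M+2 0.4025, M+4 0.1143, M+6 0.0108 → M is the base peak.
P(M) = C(3,0) × 0.7788^3 × 0.2212^0 = 1 × 0.47236513 × 1.0000 = 0.472365 (base)
P(M+4) = C(3,2) × 0.7788^1 × 0.2212^2 = 3 × 0.7788 × 0.04892944 = 0.114319
Relative intensity = 0.114319 / 0.472365 × 100 = 24.20

24.20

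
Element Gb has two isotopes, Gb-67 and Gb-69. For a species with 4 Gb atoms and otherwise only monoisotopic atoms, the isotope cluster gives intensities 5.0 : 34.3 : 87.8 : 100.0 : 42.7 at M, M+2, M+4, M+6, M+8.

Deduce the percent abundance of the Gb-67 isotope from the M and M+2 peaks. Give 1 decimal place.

36.8%

Write p for the Gb-67 fraction. I(M+2)/I(M) = [C(4,1)·p^3·(1−p)] / p^4 = 4·(1−p)/p = 34.3/5.0 = 6.8600
(1−p)/p = 6.8600/4 = 1.7150  ⇒  p = 1/(1 + 1.7150) = 0.3683
Gb-67: 36.8%, Gb-69: 63.2%.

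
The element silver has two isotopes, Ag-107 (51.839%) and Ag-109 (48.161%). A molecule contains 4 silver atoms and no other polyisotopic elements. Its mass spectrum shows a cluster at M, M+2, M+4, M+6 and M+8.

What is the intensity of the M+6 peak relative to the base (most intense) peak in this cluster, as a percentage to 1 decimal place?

(0.51839 + 0.48161)^4 gives M 0.0722, M+2 0.2684, M+4 0.3740, M+6 0.2316, M+8 0.0538; the largest is M+4.
P(M+4) = C(4,2) × 0.51839^2 × 0.48161^2 = 6 × 0.26872819 × 0.23194819 = 0.373986 (base)
P(M+6) = C(4,3) × 0.51839^1 × 0.48161^3 = 4 × 0.51839 × 0.11170857 = 0.231634
Relative intensity = 0.231634 / 0.373986 × 100 = 61.9

61.9%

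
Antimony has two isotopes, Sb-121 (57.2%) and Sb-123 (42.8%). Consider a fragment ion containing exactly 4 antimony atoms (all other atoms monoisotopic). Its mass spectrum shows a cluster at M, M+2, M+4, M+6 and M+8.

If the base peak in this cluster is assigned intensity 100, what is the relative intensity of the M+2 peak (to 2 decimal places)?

89.10

(0.572 + 0.428)^4 gives M 0.1070, M+2 0.3204, M+4 0.3596, M+6 0.1794, M+8 0.0336; the largest is M+4.
P(M+4) = C(4,2) × 0.572^2 × 0.428^2 = 6 × 0.327184 × 0.183184 = 0.359609 (base)
P(M+2) = C(4,1) × 0.572^3 × 0.428^1 = 4 × 0.18714925 × 0.4280 = 0.320400
Relative intensity = 0.320400 / 0.359609 × 100 = 89.10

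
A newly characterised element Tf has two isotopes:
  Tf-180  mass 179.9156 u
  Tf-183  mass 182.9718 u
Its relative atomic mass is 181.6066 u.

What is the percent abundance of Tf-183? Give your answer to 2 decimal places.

55.33%

Let x be the fractional abundance of Tf-180; then Tf-183 has abundance 1 − x.
179.9156·x + 182.9718·(1 − x) = 181.6066
(179.9156 − 182.9718)·x = 181.6066 − 182.9718
x = -1.3652 / -3.0562 = 0.44670 → 44.67% Tf-180, 55.33% Tf-183.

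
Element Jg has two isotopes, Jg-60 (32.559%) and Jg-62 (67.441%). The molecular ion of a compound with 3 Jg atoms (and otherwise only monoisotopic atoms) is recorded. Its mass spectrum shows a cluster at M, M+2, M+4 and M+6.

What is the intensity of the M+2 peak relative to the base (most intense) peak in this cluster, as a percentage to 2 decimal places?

48.28%

(0.32559 + 0.67441)^3 gives M 0.0345, M+2 0.2145, M+4 0.4443, M+6 0.3067; the largest is M+4.
P(M+4) = C(3,2) × 0.32559^1 × 0.67441^2 = 3 × 0.32559 × 0.45482885 = 0.444263 (base)
P(M+2) = C(3,1) × 0.32559^2 × 0.67441^1 = 3 × 0.10600885 × 0.67441 = 0.214480
Relative intensity = 0.214480 / 0.444263 × 100 = 48.28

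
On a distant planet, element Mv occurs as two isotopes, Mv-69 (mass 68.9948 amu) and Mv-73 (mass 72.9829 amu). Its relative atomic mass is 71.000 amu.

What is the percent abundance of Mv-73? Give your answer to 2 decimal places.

50.28%

Writing the weighted mean with unknown fraction x of Mv-69:
68.9948·x + 72.9829·(1 − x) = 71.000
(68.9948 − 72.9829)·x = 71.000 − 72.9829
x = -1.9829 / -3.9881 = 0.49720 → 49.72% Mv-69, 50.28% Mv-73.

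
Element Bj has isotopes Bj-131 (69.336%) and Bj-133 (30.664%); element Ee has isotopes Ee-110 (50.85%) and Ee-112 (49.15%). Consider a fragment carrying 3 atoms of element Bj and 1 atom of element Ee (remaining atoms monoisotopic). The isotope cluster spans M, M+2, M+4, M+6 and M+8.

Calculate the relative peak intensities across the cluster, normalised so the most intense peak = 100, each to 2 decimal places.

Element Bj pattern (n=3): 0.3333315 : 0.44224978 : 0.19558595 : 0.02883277
Element Ee pattern (n=1): 0.5085 : 0.4915
Convolve the two distributions (both contribute in 2-u steps):
  M: 0.3333315×0.5085 = 0.169499
  M+2: 0.3333315×0.4915 + 0.44224978×0.5085 = 0.388716
  M+4: 0.44224978×0.4915 + 0.19558595×0.5085 = 0.316821
  M+6: 0.19558595×0.4915 + 0.02883277×0.5085 = 0.110792
  M+8: 0.02883277×0.4915 = 0.014171
Scale to base peak (0.388716) = 100: 43.60 : 100.00 : 81.50 : 28.50 : 3.65

43.60 : 100.00 : 81.50 : 28.50 : 3.65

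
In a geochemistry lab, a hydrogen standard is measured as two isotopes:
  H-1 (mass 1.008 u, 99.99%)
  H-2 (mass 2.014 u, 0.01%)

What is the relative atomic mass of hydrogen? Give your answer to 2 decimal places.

1.01 u

Ar = Σ fᵢ·mᵢ = 0.9999 × 1.008 + 0.0001 × 2.014
= 1.0079 + 0.0002 = 1.0081 u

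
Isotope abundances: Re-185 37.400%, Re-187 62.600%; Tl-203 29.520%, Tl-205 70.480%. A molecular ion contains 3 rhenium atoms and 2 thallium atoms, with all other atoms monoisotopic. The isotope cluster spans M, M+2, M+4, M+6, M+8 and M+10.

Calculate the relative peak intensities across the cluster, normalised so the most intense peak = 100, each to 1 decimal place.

1.4 : 13.3 : 51.9 : 100.0 : 95.7 : 36.4

Rhenium pattern (n=3): 0.05231362 : 0.26268713 : 0.43968487 : 0.24531438
Thallium pattern (n=2): 0.08714304 : 0.41611392 : 0.49674304
Convolve the two distributions (both contribute in 2-u steps):
  M: 0.05231362×0.08714304 = 0.004559
  M+2: 0.05231362×0.41611392 + 0.26268713×0.08714304 = 0.044660
  M+4: 0.05231362×0.49674304 + 0.26268713×0.41611392 + 0.43968487×0.08714304 = 0.173610
  M+6: 0.26268713×0.49674304 + 0.43968487×0.41611392 + 0.24531438×0.08714304 = 0.334824
  M+8: 0.43968487×0.49674304 + 0.24531438×0.41611392 = 0.320489
  M+10: 0.24531438×0.49674304 = 0.121858
Scale to base peak (0.334824) = 100: 1.4 : 13.3 : 51.9 : 100.0 : 95.7 : 36.4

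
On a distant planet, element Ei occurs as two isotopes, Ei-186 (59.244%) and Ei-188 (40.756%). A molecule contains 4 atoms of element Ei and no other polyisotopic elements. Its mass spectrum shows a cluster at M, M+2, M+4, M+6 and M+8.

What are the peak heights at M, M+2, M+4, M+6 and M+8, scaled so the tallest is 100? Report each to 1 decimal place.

The 4 Ei atoms are independent, so intensities follow the terms of (0.59244 + 0.40756)^4.
P(M) = 0.59244^4 = 0.123191
P(M+2) = 4 × 0.59244^3 × 0.40756^1 = 0.338988
P(M+4) = 6 × 0.59244^2 × 0.40756^2 = 0.349803
P(M+6) = 4 × 0.59244^1 × 0.40756^3 = 0.160428
P(M+8) = 0.40756^4 = 0.027591
The M+4 peak is largest (0.349803); scaling to 100 gives 35.2 : 96.9 : 100.0 : 45.9 : 7.9.

35.2 : 96.9 : 100.0 : 45.9 : 7.9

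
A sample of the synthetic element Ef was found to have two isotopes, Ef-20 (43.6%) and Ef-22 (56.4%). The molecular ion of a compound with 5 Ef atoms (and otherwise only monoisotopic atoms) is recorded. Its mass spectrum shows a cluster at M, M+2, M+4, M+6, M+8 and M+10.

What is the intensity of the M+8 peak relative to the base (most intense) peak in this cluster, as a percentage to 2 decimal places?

Term probabilities: M 0.0158, M+2 0.1019, M+4 0.2636, M+6 0.3410, M+8 0.2206, M+10 0.0571. Base peak = M+6.
P(M+6) = C(5,3) × 0.436^2 × 0.564^3 = 10 × 0.190096 × 0.17940614 = 0.341044 (base)
P(M+8) = C(5,4) × 0.436^1 × 0.564^4 = 5 × 0.4360 × 0.10118507 = 0.220583
Relative intensity = 0.220583 / 0.341044 × 100 = 64.68

64.68%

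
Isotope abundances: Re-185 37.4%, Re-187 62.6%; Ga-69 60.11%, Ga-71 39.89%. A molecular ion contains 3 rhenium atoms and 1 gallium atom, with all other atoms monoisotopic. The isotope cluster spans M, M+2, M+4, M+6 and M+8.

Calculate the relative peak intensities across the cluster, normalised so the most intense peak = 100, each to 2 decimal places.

8.52 : 48.44 : 100.00 : 87.47 : 26.51

Rhenium pattern (n=3): 0.05231362 : 0.26268713 : 0.43968487 : 0.24531438
Gallium pattern (n=1): 0.6011 : 0.3989
Convolve the two distributions (both contribute in 2-u steps):
  M: 0.05231362×0.6011 = 0.031446
  M+2: 0.05231362×0.3989 + 0.26268713×0.6011 = 0.178769
  M+4: 0.26268713×0.3989 + 0.43968487×0.6011 = 0.369080
  M+6: 0.43968487×0.3989 + 0.24531438×0.6011 = 0.322849
  M+8: 0.24531438×0.3989 = 0.097856
Scale to base peak (0.369080) = 100: 8.52 : 48.44 : 100.00 : 87.47 : 26.51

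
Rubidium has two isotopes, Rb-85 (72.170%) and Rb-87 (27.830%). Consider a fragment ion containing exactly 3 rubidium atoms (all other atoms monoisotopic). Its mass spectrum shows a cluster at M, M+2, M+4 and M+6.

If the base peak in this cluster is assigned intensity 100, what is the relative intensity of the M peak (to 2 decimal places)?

86.44

(0.72170 + 0.27830)^3 gives M 0.3759, M+2 0.4349, M+4 0.1677, M+6 0.0216; the largest is M+2.
P(M+2) = C(3,1) × 0.72170^2 × 0.27830^1 = 3 × 0.52085089 × 0.2783 = 0.434858 (base)
P(M) = C(3,0) × 0.72170^3 × 0.27830^0 = 1 × 0.37589809 × 1.0000 = 0.375898
Relative intensity = 0.375898 / 0.434858 × 100 = 86.44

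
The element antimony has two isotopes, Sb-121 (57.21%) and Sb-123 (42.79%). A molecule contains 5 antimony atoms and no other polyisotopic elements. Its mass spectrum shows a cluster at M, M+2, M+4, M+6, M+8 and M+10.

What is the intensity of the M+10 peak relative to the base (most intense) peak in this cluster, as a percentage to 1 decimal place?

Term probabilities: M 0.0613, M+2 0.2292, M+4 0.3428, M+6 0.2564, M+8 0.0959, M+10 0.0143. Base peak = M+4.
P(M+4) = C(5,2) × 0.5721^3 × 0.4279^2 = 10 × 0.18724742 × 0.18309841 = 0.342847 (base)
P(M+10) = C(5,5) × 0.5721^0 × 0.4279^5 = 1 × 1.0000 × 0.01434536 = 0.014345
Relative intensity = 0.014345 / 0.342847 × 100 = 4.2

4.2%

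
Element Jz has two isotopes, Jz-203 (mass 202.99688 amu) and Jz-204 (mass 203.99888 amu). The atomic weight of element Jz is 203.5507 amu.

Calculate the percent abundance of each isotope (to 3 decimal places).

Writing the weighted mean with unknown fraction x of Jz-203:
202.99688·x + 203.99888·(1 − x) = 203.5507
(202.99688 − 203.99888)·x = 203.5507 − 203.99888
x = -0.44818 / -1.00200 = 0.44729 → 44.729% Jz-203, 55.271% Jz-204.

Jz-203: 44.729%, Jz-204: 55.271%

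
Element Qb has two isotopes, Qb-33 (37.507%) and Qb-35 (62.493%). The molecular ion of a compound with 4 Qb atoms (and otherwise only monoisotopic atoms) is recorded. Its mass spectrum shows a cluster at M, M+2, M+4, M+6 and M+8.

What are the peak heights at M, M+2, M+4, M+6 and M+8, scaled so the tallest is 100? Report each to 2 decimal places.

The 4 Qb atoms are independent, so intensities follow the terms of (0.37507 + 0.62493)^4.
P(M) = 0.37507^4 = 0.019790
P(M+2) = 4 × 0.37507^3 × 0.62493^1 = 0.131895
P(M+4) = 6 × 0.37507^2 × 0.62493^2 = 0.329639
P(M+6) = 4 × 0.37507^1 × 0.62493^3 = 0.366156
P(M+8) = 0.62493^4 = 0.152520
The M+6 peak is largest (0.366156); scaling to 100 gives 5.40 : 36.02 : 90.03 : 100.00 : 41.65.

5.40 : 36.02 : 90.03 : 100.00 : 41.65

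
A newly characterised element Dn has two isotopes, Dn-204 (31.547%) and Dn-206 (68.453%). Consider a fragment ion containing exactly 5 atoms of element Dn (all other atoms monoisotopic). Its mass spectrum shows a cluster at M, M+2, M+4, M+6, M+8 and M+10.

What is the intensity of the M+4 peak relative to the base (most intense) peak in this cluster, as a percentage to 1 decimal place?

42.5%

(0.31547 + 0.68453)^5 gives M 0.0031, M+2 0.0339, M+4 0.1471, M+6 0.3192, M+8 0.3463, M+10 0.1503; the largest is M+8.
P(M+8) = C(5,4) × 0.31547^1 × 0.68453^4 = 5 × 0.31547 × 0.21956845 = 0.346336 (base)
P(M+4) = C(5,2) × 0.31547^3 × 0.68453^2 = 10 × 0.03139599 × 0.46858132 = 0.147116
Relative intensity = 0.147116 / 0.346336 × 100 = 42.5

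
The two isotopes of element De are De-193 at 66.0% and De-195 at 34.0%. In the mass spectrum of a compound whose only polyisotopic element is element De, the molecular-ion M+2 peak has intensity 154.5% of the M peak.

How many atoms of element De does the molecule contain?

For n independent De atoms, I(M+2)/I(M) = n · (abundance De-195) / (abundance De-193) = n · 0.340/0.660.
n = 1.545 × 0.660/0.340 = 3.00 ≈ 3

3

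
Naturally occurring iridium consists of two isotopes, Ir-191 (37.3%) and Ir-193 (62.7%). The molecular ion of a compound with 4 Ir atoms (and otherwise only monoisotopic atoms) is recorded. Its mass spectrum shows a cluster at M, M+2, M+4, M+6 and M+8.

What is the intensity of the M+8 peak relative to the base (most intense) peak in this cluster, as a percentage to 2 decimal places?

42.02%

(0.373 + 0.627)^4 gives M 0.0194, M+2 0.1302, M+4 0.3282, M+6 0.3678, M+8 0.1546; the largest is M+6.
P(M+6) = C(4,3) × 0.373^1 × 0.627^3 = 4 × 0.3730 × 0.24649188 = 0.367766 (base)
P(M+8) = C(4,4) × 0.373^0 × 0.627^4 = 1 × 1.0000 × 0.15455041 = 0.154550
Relative intensity = 0.154550 / 0.367766 × 100 = 42.02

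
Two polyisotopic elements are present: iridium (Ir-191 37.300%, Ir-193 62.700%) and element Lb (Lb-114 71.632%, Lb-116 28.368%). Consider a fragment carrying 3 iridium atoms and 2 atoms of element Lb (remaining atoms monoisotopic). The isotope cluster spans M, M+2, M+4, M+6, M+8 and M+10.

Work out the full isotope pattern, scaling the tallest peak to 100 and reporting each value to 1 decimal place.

Iridium pattern (n=3): 0.05189512 : 0.26170165 : 0.43991135 : 0.24649188
Element Lb pattern (n=2): 0.51311434 : 0.40641132 : 0.08047434
Convolve the two distributions (both contribute in 2-u steps):
  M: 0.05189512×0.51311434 = 0.026628
  M+2: 0.05189512×0.40641132 + 0.26170165×0.51311434 = 0.155374
  M+4: 0.05189512×0.08047434 + 0.26170165×0.40641132 + 0.43991135×0.51311434 = 0.336260
  M+6: 0.26170165×0.08047434 + 0.43991135×0.40641132 + 0.24649188×0.51311434 = 0.326324
  M+8: 0.43991135×0.08047434 + 0.24649188×0.40641132 = 0.135579
  M+10: 0.24649188×0.08047434 = 0.019836
Scale to base peak (0.336260) = 100: 7.9 : 46.2 : 100.0 : 97.0 : 40.3 : 5.9

7.9 : 46.2 : 100.0 : 97.0 : 40.3 : 5.9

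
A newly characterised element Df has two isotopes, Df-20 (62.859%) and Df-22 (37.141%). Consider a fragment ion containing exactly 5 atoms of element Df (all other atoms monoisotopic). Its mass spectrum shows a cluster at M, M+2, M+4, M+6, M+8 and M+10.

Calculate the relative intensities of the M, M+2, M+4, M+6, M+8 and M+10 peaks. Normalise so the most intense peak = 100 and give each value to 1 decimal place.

The 5 Df atoms are independent, so intensities follow the terms of (0.62859 + 0.37141)^5.
P(M) = 0.62859^5 = 0.098138
P(M+2) = 5 × 0.62859^4 × 0.37141^1 = 0.289930
P(M+4) = 10 × 0.62859^3 × 0.37141^2 = 0.342618
P(M+6) = 10 × 0.62859^2 × 0.37141^3 = 0.202440
P(M+8) = 5 × 0.62859^1 × 0.37141^4 = 0.059807
P(M+10) = 0.37141^5 = 0.007068
The M+4 peak is largest (0.342618); scaling to 100 gives 28.6 : 84.6 : 100.0 : 59.1 : 17.5 : 2.1.

28.6 : 84.6 : 100.0 : 59.1 : 17.5 : 2.1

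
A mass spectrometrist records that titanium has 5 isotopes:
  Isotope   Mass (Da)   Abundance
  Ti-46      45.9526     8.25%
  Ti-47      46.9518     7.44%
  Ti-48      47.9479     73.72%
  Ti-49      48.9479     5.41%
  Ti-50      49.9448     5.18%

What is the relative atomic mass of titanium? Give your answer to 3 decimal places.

Ar = Σ fᵢ·mᵢ = 0.0825 × 45.9526 + 0.0744 × 46.9518 + 0.7372 × 47.9479 + 0.0541 × 48.9479 + 0.0518 × 49.9448
= 3.79109 + 3.49321 + 35.34719 + 2.64808 + 2.58714 = 47.86671 Da

47.867 Da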